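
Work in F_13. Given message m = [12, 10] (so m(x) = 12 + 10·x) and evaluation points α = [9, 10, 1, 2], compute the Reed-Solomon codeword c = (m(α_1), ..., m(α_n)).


c = [11, 8, 9, 6]

Message polynomial: m(x) = 12 + 10·x (mod 13).
For each evaluation point α_i, compute m(α_i) mod 13:
  α_1 = 9: Horner steps 10 → 11, so m(9) = 11.
  α_2 = 10: Horner steps 10 → 8, so m(10) = 8.
  α_3 = 1: Horner steps 10 → 9, so m(1) = 9.
  α_4 = 2: Horner steps 10 → 6, so m(2) = 6.
Codeword c = [11, 8, 9, 6] ∈ F_13^4.


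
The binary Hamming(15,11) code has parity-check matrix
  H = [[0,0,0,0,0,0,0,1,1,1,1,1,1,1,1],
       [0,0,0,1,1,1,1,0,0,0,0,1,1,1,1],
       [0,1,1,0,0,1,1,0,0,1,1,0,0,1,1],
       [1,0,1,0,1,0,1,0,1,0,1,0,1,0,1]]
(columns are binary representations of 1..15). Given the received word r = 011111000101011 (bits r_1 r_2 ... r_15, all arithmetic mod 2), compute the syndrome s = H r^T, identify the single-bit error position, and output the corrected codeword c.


s = (0, 0, 0, 1)^T, error position = 1, corrected codeword c = 111111000101011

Compute s = H r^T mod 2 one row at a time:
  s_1 = 0 + 0 + 1 + 0 + 1 + 0 + 1 + 1 = 4 ≡ 0 (mod 2).
  s_2 = 1 + 1 + 1 + 0 + 1 + 0 + 1 + 1 = 6 ≡ 0 (mod 2).
  s_3 = 1 + 1 + 1 + 0 + 1 + 0 + 1 + 1 = 6 ≡ 0 (mod 2).
  s_4 = 0 + 1 + 1 + 0 + 0 + 0 + 0 + 1 = 3 ≡ 1 (mod 2).
s = (0, 0, 0, 1)^T — this equals column 1 of H (binary 0001), so error is at position 1.
Correct: flip bit 1 of r = 011111000101011 to get c = 111111000101011.


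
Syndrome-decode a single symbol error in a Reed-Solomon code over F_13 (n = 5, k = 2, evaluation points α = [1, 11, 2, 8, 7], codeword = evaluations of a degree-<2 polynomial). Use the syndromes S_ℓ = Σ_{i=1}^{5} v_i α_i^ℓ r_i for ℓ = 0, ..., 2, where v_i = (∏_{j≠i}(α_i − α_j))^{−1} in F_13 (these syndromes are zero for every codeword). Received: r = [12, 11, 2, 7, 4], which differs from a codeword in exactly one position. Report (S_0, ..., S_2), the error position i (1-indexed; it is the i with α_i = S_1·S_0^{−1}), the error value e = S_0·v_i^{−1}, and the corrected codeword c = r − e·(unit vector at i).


S = (8, 10, 6), error at position 2, error magnitude e = 8, c = [12, 3, 2, 7, 4].

Step 1: column multipliers v_i = (∏_{j≠i}(α_i − α_j))^{−1} mod 13.
  i = 1 (α = 1): (1−11)(1−2)(1−8)(1−7) = (−10)·(−1)·(−7)·(−6) = 420 ≡ 4, so v_1 = 4^{−1} = 10 (mod 13).
  i = 2 (α = 11): (11−1)(11−2)(11−8)(11−7) = 10·9·3·4 = 1080 ≡ 1, so v_2 = 1^{−1} = 1 (mod 13).
  i = 3 (α = 2): (2−1)(2−11)(2−8)(2−7) = 1·(−9)·(−6)·(−5) = −270 ≡ 3, so v_3 = 3^{−1} = 9 (mod 13).
  i = 4 (α = 8): (8−1)(8−11)(8−2)(8−7) = 7·(−3)·6·1 = −126 ≡ 4, so v_4 = 4^{−1} = 10 (mod 13).
  i = 5 (α = 7): (7−1)(7−11)(7−2)(7−8) = 6·(−4)·5·(−1) = 120 ≡ 3, so v_5 = 3^{−1} = 9 (mod 13).
  v = [10, 1, 9, 10, 9].
Step 2: syndromes of r = [12, 11, 2, 7, 4] (all sums mod 13).
  S_0 = Σ v_i r_i = 10·12 + 1·11 + 9·2 + 10·7 + 9·4 = 255 ≡ 8.
  S_1 = Σ v_i α_i r_i = 10·1·12 + 1·11·11 + 9·2·2 + 10·8·7 + 9·7·4 = 1089 ≡ 10.
  α_i^2 mod 13 = [1, 4, 4, 12, 10].
  S_2 = Σ v_i α_i^2 r_i = 10·1·12 + 1·4·11 + 9·4·2 + 10·12·7 + 9·10·4 = 1436 ≡ 6.
  S = (8, 10, 6) ≠ 0, so r is not a codeword (an error is present).
Step 3: locate the error. For a single error e at position i, S_ℓ = v_i·e·α_i^ℓ, so α_err = S_1/S_0.
  S_0^{−1} = 8^{−1} = 5 (mod 13), so α_err = 10·5 = 50 ≡ 11 = α_2. Error position i = 2.
  Consistency check: S_2/S_1 = 6·4 = 24 ≡ 11 = α_err ✓ (single-error assumption holds).
Step 4: error magnitude e = S_0/v_2 = S_0·∏_{j≠2}(α_2 − α_j) = 8·1 = 8 ≡ 8 (mod 13).
Step 5: correct position 2: c_2 = r_2 − e = 11 − 8 ≡ 3 (mod 13). Hence c = [12, 3, 2, 7, 4].
  Check: interpolating c through the α_i gives m(x) = 9 + 3·x (degree < 2) with m(α_i) = c_i for every i, so c is indeed a codeword.


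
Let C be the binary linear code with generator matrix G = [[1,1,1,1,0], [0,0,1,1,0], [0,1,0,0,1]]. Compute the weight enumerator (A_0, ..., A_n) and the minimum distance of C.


Weight distribution: A_0 = 1, A_2 = 4, A_4 = 3. Minimum distance d = 2.

Enumerate all 2^3 = 8 messages m ∈ F_2^3.
For each, compute codeword c = mG in F_2^5, then tally its weight.
  m = 000 → c = 00000, weight = 0.
  m = 100 → c = 11110, weight = 4.
  m = 010 → c = 00110, weight = 2.
  m = 110 → c = 11000, weight = 2.
  m = 001 → c = 01001, weight = 2.
  m = 101 → c = 10111, weight = 4.
  m = 011 → c = 01111, weight = 4.
  m = 111 → c = 10001, weight = 2.
Tally weights:
  weight 0: 1 codewords.
  weight 2: 4 codewords.
  weight 4: 3 codewords.
Minimum distance d = smallest w > 0 with A_w > 0 = 2.
Sanity: Σ A_w = 8 = 2^3 = 8 ✓.


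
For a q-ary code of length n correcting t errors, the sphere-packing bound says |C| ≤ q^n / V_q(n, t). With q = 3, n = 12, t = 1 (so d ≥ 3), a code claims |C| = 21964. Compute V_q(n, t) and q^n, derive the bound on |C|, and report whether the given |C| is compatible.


V_q(n, t) = 25, q^n = 531441, Hamming bound = 21257, |C| = 21964 > bound (violated).

Step 1: Compute V_q(n, t) = Σ_{j=0}^1 C(n, j) (q−1)^j.
  j = 0: C(12,0)·(2)^0 = 1·1 = 1.
  j = 1: C(12,1)·(2)^1 = 12·2 = 24.
  V_q(n, t) = 1 + 24 = 25.
Step 2: q^n = 3^12 = 531441.
Step 3: Hamming bound ⌊q^n / V_q(n,t)⌋ = ⌊531441/25⌋ = 21257.
Step 4: Compare |C| = 21964 to 21257: violated.
The claimed |C| lies above the Hamming bound, so no 3-ary code of length 12 with d ≥ 3 can have 21964 codewords.


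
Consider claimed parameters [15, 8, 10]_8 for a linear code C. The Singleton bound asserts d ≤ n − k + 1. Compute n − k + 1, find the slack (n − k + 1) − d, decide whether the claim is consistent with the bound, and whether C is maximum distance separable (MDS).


Singleton RHS = n − k + 1 = 8, slack = -2, bound violated (no such code; not MDS).

Singleton bound: d ≤ n − k + 1.
Here n = 15, k = 8, so n − k + 1 = 8.
Given d = 10, check d ≤ 8: NO.
Slack = (n − k + 1) − d = -2.
The slack is negative: d = 10 exceeds n − k + 1 = 8 by 2, so the Singleton bound is violated and no linear [15, 8, 10]_8 code can exist. In particular it is not MDS (MDS requires d = n − k + 1 exactly).
Description: the claimed parameters are [15, 8, 10]_8; such a code would be impossible (violates the Singleton bound).


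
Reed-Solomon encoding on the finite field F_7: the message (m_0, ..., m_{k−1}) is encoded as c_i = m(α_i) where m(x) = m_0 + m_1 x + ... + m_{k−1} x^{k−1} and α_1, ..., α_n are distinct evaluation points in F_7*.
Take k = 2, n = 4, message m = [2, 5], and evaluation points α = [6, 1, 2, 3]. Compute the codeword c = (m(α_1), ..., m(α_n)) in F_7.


c = [4, 0, 5, 3]

Message polynomial: m(x) = 2 + 5·x (mod 7).
For each evaluation point α_i, compute m(α_i) mod 7:
  α_1 = 6: Horner steps 5 → 4, so m(6) = 4.
  α_2 = 1: Horner steps 5 → 0, so m(1) = 0.
  α_3 = 2: Horner steps 5 → 5, so m(2) = 5.
  α_4 = 3: Horner steps 5 → 3, so m(3) = 3.
Codeword c = [4, 0, 5, 3] ∈ F_7^4.


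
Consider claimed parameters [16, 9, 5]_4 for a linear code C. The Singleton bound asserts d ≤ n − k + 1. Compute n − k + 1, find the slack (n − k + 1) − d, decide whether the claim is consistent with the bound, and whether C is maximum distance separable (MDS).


Singleton RHS = n − k + 1 = 8, slack = 3, bound satisfied, not MDS.

Singleton bound: d ≤ n − k + 1.
Here n = 16, k = 9, so n − k + 1 = 8.
Given d = 5, check d ≤ 8: YES.
Slack = (n − k + 1) − d = 3.
The code is NOT MDS (slack = 3 > 0).
Description: the claimed parameters are [16, 9, 5]_4; such a code would be non-MDS.


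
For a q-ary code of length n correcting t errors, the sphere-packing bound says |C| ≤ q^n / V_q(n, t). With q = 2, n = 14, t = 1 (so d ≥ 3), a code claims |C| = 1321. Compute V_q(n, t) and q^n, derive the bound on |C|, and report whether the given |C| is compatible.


V_q(n, t) = 15, q^n = 16384, Hamming bound = 1092, |C| = 1321 > bound (violated).

Step 1: Compute V_q(n, t) = Σ_{j=0}^1 C(n, j) (q−1)^j.
  j = 0: C(14,0)·(1)^0 = 1·1 = 1.
  j = 1: C(14,1)·(1)^1 = 14·1 = 14.
  V_q(n, t) = 1 + 14 = 15.
Step 2: q^n = 2^14 = 16384.
Step 3: Hamming bound ⌊q^n / V_q(n,t)⌋ = ⌊16384/15⌋ = 1092.
Step 4: Compare |C| = 1321 to 1092: violated.
The claimed |C| lies above the Hamming bound, so no 2-ary code of length 14 with d ≥ 3 can have 1321 codewords.


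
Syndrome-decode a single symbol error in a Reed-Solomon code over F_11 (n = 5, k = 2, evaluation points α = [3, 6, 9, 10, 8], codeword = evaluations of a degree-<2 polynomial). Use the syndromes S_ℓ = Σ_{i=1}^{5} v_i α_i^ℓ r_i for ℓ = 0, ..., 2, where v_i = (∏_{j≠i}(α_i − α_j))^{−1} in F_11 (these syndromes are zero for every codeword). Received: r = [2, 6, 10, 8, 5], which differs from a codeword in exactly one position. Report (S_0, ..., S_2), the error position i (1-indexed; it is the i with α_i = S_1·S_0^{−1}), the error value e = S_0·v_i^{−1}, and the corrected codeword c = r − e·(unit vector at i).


S = (4, 7, 4), error at position 4, error magnitude e = 4, c = [2, 6, 10, 4, 5].

Step 1: column multipliers v_i = (∏_{j≠i}(α_i − α_j))^{−1} mod 11.
  i = 1 (α = 3): (3−6)(3−9)(3−10)(3−8) = (−3)·(−6)·(−7)·(−5) = 630 ≡ 3, so v_1 = 3^{−1} = 4 (mod 11).
  i = 2 (α = 6): (6−3)(6−9)(6−10)(6−8) = 3·(−3)·(−4)·(−2) = −72 ≡ 5, so v_2 = 5^{−1} = 9 (mod 11).
  i = 3 (α = 9): (9−3)(9−6)(9−10)(9−8) = 6·3·(−1)·1 = −18 ≡ 4, so v_3 = 4^{−1} = 3 (mod 11).
  i = 4 (α = 10): (10−3)(10−6)(10−9)(10−8) = 7·4·1·2 = 56 ≡ 1, so v_4 = 1^{−1} = 1 (mod 11).
  i = 5 (α = 8): (8−3)(8−6)(8−9)(8−10) = 5·2·(−1)·(−2) = 20 ≡ 9, so v_5 = 9^{−1} = 5 (mod 11).
  v = [4, 9, 3, 1, 5].
Step 2: syndromes of r = [2, 6, 10, 8, 5] (all sums mod 11).
  S_0 = Σ v_i r_i = 4·2 + 9·6 + 3·10 + 1·8 + 5·5 = 125 ≡ 4.
  S_1 = Σ v_i α_i r_i = 4·3·2 + 9·6·6 + 3·9·10 + 1·10·8 + 5·8·5 = 898 ≡ 7.
  α_i^2 mod 11 = [9, 3, 4, 1, 9].
  S_2 = Σ v_i α_i^2 r_i = 4·9·2 + 9·3·6 + 3·4·10 + 1·1·8 + 5·9·5 = 587 ≡ 4.
  S = (4, 7, 4) ≠ 0, so r is not a codeword (an error is present).
Step 3: locate the error. For a single error e at position i, S_ℓ = v_i·e·α_i^ℓ, so α_err = S_1/S_0.
  S_0^{−1} = 4^{−1} = 3 (mod 11), so α_err = 7·3 = 21 ≡ 10 = α_4. Error position i = 4.
  Consistency check: S_2/S_1 = 4·8 = 32 ≡ 10 = α_err ✓ (single-error assumption holds).
Step 4: error magnitude e = S_0/v_4 = S_0·∏_{j≠4}(α_4 − α_j) = 4·1 = 4 ≡ 4 (mod 11).
Step 5: correct position 4: c_4 = r_4 − e = 8 − 4 ≡ 4 (mod 11). Hence c = [2, 6, 10, 4, 5].
  Check: interpolating c through the α_i gives m(x) = 9 + 5·x (degree < 2) with m(α_i) = c_i for every i, so c is indeed a codeword.


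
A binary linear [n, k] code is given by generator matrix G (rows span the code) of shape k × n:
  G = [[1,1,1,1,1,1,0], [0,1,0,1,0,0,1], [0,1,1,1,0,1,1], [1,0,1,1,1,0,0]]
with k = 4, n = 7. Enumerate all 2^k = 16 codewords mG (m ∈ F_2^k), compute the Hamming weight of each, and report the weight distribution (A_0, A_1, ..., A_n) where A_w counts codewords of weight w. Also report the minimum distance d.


Weight distribution: A_0 = 1, A_2 = 3, A_3 = 4, A_4 = 3, A_5 = 4, A_6 = 1. Minimum distance d = 2.

Enumerate all 2^4 = 16 messages m ∈ F_2^4.
For each, compute codeword c = mG in F_2^7, then tally its weight.
  m = 0000 → c = 0000000, weight = 0.
  m = 1000 → c = 1111110, weight = 6.
  m = 0100 → c = 0101001, weight = 3.
  m = 1100 → c = 1010111, weight = 5.
  m = 0010 → c = 0111011, weight = 5.
  m = 1010 → c = 1000101, weight = 3.
  m = 0110 → c = 0010010, weight = 2.
  m = 1110 → c = 1101100, weight = 4.
  m = 0001 → c = 1011100, weight = 4.
  m = 1001 → c = 0100010, weight = 2.
  m = 0101 → c = 1110101, weight = 5.
  m = 1101 → c = 0001011, weight = 3.
  m = 0011 → c = 1100111, weight = 5.
  m = 1011 → c = 0011001, weight = 3.
  m = 0111 → c = 1001110, weight = 4.
  m = 1111 → c = 0110000, weight = 2.
Tally weights:
  weight 0: 1 codewords.
  weight 2: 3 codewords.
  weight 3: 4 codewords.
  weight 4: 3 codewords.
  weight 5: 4 codewords.
  weight 6: 1 codewords.
Minimum distance d = smallest w > 0 with A_w > 0 = 2.
Sanity: Σ A_w = 16 = 2^4 = 16 ✓.


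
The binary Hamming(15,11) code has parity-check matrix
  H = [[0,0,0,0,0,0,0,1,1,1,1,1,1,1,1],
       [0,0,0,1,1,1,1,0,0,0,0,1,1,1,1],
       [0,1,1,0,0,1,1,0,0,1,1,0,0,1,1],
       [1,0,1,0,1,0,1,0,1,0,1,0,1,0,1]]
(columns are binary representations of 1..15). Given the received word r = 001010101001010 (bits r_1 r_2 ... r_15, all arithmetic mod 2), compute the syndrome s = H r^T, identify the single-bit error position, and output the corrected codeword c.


s = (1, 0, 1, 0)^T, error position = 10, corrected codeword c = 001010101101010

Compute s = H r^T mod 2 one row at a time:
  s_1 = 0 + 1 + 0 + 0 + 1 + 0 + 1 + 0 = 3 ≡ 1 (mod 2).
  s_2 = 0 + 1 + 0 + 1 + 1 + 0 + 1 + 0 = 4 ≡ 0 (mod 2).
  s_3 = 0 + 1 + 0 + 1 + 0 + 0 + 1 + 0 = 3 ≡ 1 (mod 2).
  s_4 = 0 + 1 + 1 + 1 + 1 + 0 + 0 + 0 = 4 ≡ 0 (mod 2).
s = (1, 0, 1, 0)^T — this equals column 10 of H (binary 1010), so error is at position 10.
Correct: flip bit 10 of r = 001010101001010 to get c = 001010101101010.


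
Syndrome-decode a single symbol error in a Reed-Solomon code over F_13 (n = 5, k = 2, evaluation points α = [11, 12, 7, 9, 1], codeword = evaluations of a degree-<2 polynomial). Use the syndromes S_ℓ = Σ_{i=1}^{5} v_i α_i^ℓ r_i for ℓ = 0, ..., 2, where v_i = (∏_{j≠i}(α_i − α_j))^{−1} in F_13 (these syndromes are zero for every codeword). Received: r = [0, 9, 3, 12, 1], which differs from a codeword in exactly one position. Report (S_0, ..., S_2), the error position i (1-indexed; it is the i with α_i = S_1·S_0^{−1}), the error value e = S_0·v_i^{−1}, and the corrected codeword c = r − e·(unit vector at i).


S = (6, 2, 5), error at position 4, error magnitude e = 4, c = [0, 9, 3, 8, 1].

Step 1: column multipliers v_i = (∏_{j≠i}(α_i − α_j))^{−1} mod 13.
  i = 1 (α = 11): (11−12)(11−7)(11−9)(11−1) = (−1)·4·2·10 = −80 ≡ 11, so v_1 = 11^{−1} = 6 (mod 13).
  i = 2 (α = 12): (12−11)(12−7)(12−9)(12−1) = 1·5·3·11 = 165 ≡ 9, so v_2 = 9^{−1} = 3 (mod 13).
  i = 3 (α = 7): (7−11)(7−12)(7−9)(7−1) = (−4)·(−5)·(−2)·6 = −240 ≡ 7, so v_3 = 7^{−1} = 2 (mod 13).
  i = 4 (α = 9): (9−11)(9−12)(9−7)(9−1) = (−2)·(−3)·2·8 = 96 ≡ 5, so v_4 = 5^{−1} = 8 (mod 13).
  i = 5 (α = 1): (1−11)(1−12)(1−7)(1−9) = (−10)·(−11)·(−6)·(−8) = 5280 ≡ 2, so v_5 = 2^{−1} = 7 (mod 13).
  v = [6, 3, 2, 8, 7].
Step 2: syndromes of r = [0, 9, 3, 12, 1] (all sums mod 13).
  S_0 = Σ v_i r_i = 6·0 + 3·9 + 2·3 + 8·12 + 7·1 = 136 ≡ 6.
  S_1 = Σ v_i α_i r_i = 6·11·0 + 3·12·9 + 2·7·3 + 8·9·12 + 7·1·1 = 1237 ≡ 2.
  α_i^2 mod 13 = [4, 1, 10, 3, 1].
  S_2 = Σ v_i α_i^2 r_i = 6·4·0 + 3·1·9 + 2·10·3 + 8·3·12 + 7·1·1 = 382 ≡ 5.
  S = (6, 2, 5) ≠ 0, so r is not a codeword (an error is present).
Step 3: locate the error. For a single error e at position i, S_ℓ = v_i·e·α_i^ℓ, so α_err = S_1/S_0.
  S_0^{−1} = 6^{−1} = 11 (mod 13), so α_err = 2·11 = 22 ≡ 9 = α_4. Error position i = 4.
  Consistency check: S_2/S_1 = 5·7 = 35 ≡ 9 = α_err ✓ (single-error assumption holds).
Step 4: error magnitude e = S_0/v_4 = S_0·∏_{j≠4}(α_4 − α_j) = 6·5 = 30 ≡ 4 (mod 13).
Step 5: correct position 4: c_4 = r_4 − e = 12 − 4 ≡ 8 (mod 13). Hence c = [0, 9, 3, 8, 1].
  Check: interpolating c through the α_i gives m(x) = 5 + 9·x (degree < 2) with m(α_i) = c_i for every i, so c is indeed a codeword.


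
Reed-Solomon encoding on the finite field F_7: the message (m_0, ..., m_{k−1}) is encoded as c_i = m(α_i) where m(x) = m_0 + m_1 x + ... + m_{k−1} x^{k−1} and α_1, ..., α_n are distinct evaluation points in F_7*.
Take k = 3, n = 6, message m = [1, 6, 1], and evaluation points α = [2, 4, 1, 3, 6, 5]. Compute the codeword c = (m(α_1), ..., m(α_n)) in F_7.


c = [3, 6, 1, 0, 3, 0]

Message polynomial: m(x) = 1 + 6·x + 1·x^2 (mod 7).
For each evaluation point α_i, compute m(α_i) mod 7:
  α_1 = 2: Horner steps 1 → 1 → 3, so m(2) = 3.
  α_2 = 4: Horner steps 1 → 3 → 6, so m(4) = 6.
  α_3 = 1: Horner steps 1 → 0 → 1, so m(1) = 1.
  α_4 = 3: Horner steps 1 → 2 → 0, so m(3) = 0.
  α_5 = 6: Horner steps 1 → 5 → 3, so m(6) = 3.
  α_6 = 5: Horner steps 1 → 4 → 0, so m(5) = 0.
Codeword c = [3, 6, 1, 0, 3, 0] ∈ F_7^6.


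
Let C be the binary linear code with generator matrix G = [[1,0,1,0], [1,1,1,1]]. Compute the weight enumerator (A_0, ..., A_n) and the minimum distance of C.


Weight distribution: A_0 = 1, A_2 = 2, A_4 = 1. Minimum distance d = 2.

Enumerate all 2^2 = 4 messages m ∈ F_2^2.
For each, compute codeword c = mG in F_2^4, then tally its weight.
  m = 00 → c = 0000, weight = 0.
  m = 10 → c = 1010, weight = 2.
  m = 01 → c = 1111, weight = 4.
  m = 11 → c = 0101, weight = 2.
Tally weights:
  weight 0: 1 codewords.
  weight 2: 2 codewords.
  weight 4: 1 codewords.
Minimum distance d = smallest w > 0 with A_w > 0 = 2.
Sanity: Σ A_w = 4 = 2^2 = 4 ✓.


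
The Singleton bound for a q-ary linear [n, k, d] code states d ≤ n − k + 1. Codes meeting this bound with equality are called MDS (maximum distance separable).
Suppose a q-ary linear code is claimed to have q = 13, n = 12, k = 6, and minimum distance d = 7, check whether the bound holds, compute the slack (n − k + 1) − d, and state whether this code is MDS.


Singleton RHS = n − k + 1 = 7, slack = 0, bound satisfied, MDS.

Singleton bound: d ≤ n − k + 1.
Here n = 12, k = 6, so n − k + 1 = 7.
Given d = 7, check d ≤ 7: YES.
Slack = (n − k + 1) − d = 0.
The code is MDS (slack = 0).
Description: the claimed parameters are [12, 6, 7]_13; such a code would be MDS (meets Singleton bound).


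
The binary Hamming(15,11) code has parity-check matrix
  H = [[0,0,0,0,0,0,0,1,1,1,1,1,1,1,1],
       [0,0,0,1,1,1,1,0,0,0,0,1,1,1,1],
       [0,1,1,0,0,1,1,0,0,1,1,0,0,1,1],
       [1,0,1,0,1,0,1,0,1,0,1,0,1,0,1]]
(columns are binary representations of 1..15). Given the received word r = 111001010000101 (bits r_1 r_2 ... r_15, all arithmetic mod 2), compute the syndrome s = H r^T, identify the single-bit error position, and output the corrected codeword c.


s = (1, 1, 0, 0)^T, error position = 12, corrected codeword c = 111001010001101

Compute s = H r^T mod 2 one row at a time:
  s_1 = 1 + 0 + 0 + 0 + 0 + 1 + 0 + 1 = 3 ≡ 1 (mod 2).
  s_2 = 0 + 0 + 1 + 0 + 0 + 1 + 0 + 1 = 3 ≡ 1 (mod 2).
  s_3 = 1 + 1 + 1 + 0 + 0 + 0 + 0 + 1 = 4 ≡ 0 (mod 2).
  s_4 = 1 + 1 + 0 + 0 + 0 + 0 + 1 + 1 = 4 ≡ 0 (mod 2).
s = (1, 1, 0, 0)^T — this equals column 12 of H (binary 1100), so error is at position 12.
Correct: flip bit 12 of r = 111001010000101 to get c = 111001010001101.


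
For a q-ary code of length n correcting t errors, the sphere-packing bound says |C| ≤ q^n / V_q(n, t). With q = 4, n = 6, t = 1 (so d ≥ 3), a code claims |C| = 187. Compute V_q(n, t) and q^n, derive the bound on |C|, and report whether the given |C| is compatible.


V_q(n, t) = 19, q^n = 4096, Hamming bound = 215, |C| = 187 ≤ bound (satisfied).

Step 1: Compute V_q(n, t) = Σ_{j=0}^1 C(n, j) (q−1)^j.
  j = 0: C(6,0)·(3)^0 = 1·1 = 1.
  j = 1: C(6,1)·(3)^1 = 6·3 = 18.
  V_q(n, t) = 1 + 18 = 19.
Step 2: q^n = 4^6 = 4096.
Step 3: Hamming bound ⌊q^n / V_q(n,t)⌋ = ⌊4096/19⌋ = 215.
Step 4: Compare |C| = 187 to 215: satisfied.
The claimed |C| lies below the Hamming bound.


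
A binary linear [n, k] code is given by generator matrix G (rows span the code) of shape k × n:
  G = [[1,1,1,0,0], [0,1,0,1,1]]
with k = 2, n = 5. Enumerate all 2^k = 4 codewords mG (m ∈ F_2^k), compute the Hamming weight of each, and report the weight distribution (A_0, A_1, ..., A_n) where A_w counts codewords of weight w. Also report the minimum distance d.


Weight distribution: A_0 = 1, A_3 = 2, A_4 = 1. Minimum distance d = 3.

Enumerate all 2^2 = 4 messages m ∈ F_2^2.
For each, compute codeword c = mG in F_2^5, then tally its weight.
  m = 00 → c = 00000, weight = 0.
  m = 10 → c = 11100, weight = 3.
  m = 01 → c = 01011, weight = 3.
  m = 11 → c = 10111, weight = 4.
Tally weights:
  weight 0: 1 codewords.
  weight 3: 2 codewords.
  weight 4: 1 codewords.
Minimum distance d = smallest w > 0 with A_w > 0 = 3.
Sanity: Σ A_w = 4 = 2^2 = 4 ✓.


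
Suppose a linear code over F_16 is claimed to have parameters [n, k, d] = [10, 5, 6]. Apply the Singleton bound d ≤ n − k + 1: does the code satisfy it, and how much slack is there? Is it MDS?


Singleton RHS = n − k + 1 = 6, slack = 0, bound satisfied, MDS.

Singleton bound: d ≤ n − k + 1.
Here n = 10, k = 5, so n − k + 1 = 6.
Given d = 6, check d ≤ 6: YES.
Slack = (n − k + 1) − d = 0.
The code is MDS (slack = 0).
Description: the claimed parameters are [10, 5, 6]_16; such a code would be MDS (meets Singleton bound).


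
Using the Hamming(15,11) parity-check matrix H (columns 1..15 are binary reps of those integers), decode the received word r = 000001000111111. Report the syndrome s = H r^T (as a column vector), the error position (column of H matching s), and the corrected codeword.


s = (0, 1, 1, 1)^T, error position = 7, corrected codeword c = 000001100111111

Compute s = H r^T mod 2 one row at a time:
  s_1 = 0 + 0 + 1 + 1 + 1 + 1 + 1 + 1 = 6 ≡ 0 (mod 2).
  s_2 = 0 + 0 + 1 + 0 + 1 + 1 + 1 + 1 = 5 ≡ 1 (mod 2).
  s_3 = 0 + 0 + 1 + 0 + 1 + 1 + 1 + 1 = 5 ≡ 1 (mod 2).
  s_4 = 0 + 0 + 0 + 0 + 0 + 1 + 1 + 1 = 3 ≡ 1 (mod 2).
s = (0, 1, 1, 1)^T — this equals column 7 of H (binary 0111), so error is at position 7.
Correct: flip bit 7 of r = 000001000111111 to get c = 000001100111111.


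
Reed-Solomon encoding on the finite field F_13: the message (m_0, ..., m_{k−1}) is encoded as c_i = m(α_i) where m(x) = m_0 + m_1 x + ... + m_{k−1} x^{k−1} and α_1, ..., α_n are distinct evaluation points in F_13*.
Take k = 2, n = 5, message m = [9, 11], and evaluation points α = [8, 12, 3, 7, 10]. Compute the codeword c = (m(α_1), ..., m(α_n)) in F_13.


c = [6, 11, 3, 8, 2]

Message polynomial: m(x) = 9 + 11·x (mod 13).
For each evaluation point α_i, compute m(α_i) mod 13:
  α_1 = 8: Horner steps 11 → 6, so m(8) = 6.
  α_2 = 12: Horner steps 11 → 11, so m(12) = 11.
  α_3 = 3: Horner steps 11 → 3, so m(3) = 3.
  α_4 = 7: Horner steps 11 → 8, so m(7) = 8.
  α_5 = 10: Horner steps 11 → 2, so m(10) = 2.
Codeword c = [6, 11, 3, 8, 2] ∈ F_13^5.


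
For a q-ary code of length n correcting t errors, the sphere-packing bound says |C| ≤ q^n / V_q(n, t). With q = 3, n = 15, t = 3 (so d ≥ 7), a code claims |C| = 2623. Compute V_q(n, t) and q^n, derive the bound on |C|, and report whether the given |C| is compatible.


V_q(n, t) = 4091, q^n = 14348907, Hamming bound = 3507, |C| = 2623 ≤ bound (satisfied).

Step 1: Compute V_q(n, t) = Σ_{j=0}^3 C(n, j) (q−1)^j.
  j = 0: C(15,0)·(2)^0 = 1·1 = 1.
  j = 1: C(15,1)·(2)^1 = 15·2 = 30.
  j = 2: C(15,2)·(2)^2 = 105·4 = 420.
  j = 3: C(15,3)·(2)^3 = 455·8 = 3640.
  V_q(n, t) = 1 + 30 + 420 + 3640 = 4091.
Step 2: q^n = 3^15 = 14348907.
Step 3: Hamming bound ⌊q^n / V_q(n,t)⌋ = ⌊14348907/4091⌋ = 3507.
Step 4: Compare |C| = 2623 to 3507: satisfied.
The claimed |C| lies below the Hamming bound.


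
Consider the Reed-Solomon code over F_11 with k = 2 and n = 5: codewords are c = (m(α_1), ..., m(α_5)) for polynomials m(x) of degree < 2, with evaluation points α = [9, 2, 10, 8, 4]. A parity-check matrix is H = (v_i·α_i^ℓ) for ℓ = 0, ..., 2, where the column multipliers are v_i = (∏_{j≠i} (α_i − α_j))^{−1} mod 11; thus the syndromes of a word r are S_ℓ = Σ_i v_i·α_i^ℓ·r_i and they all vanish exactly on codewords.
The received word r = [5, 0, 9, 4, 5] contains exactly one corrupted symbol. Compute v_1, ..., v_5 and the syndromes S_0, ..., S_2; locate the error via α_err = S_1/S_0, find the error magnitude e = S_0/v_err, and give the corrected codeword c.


S = (9, 4, 3), error at position 1, error magnitude e = 4, c = [1, 0, 9, 4, 5].

Step 1: column multipliers v_i = (∏_{j≠i}(α_i − α_j))^{−1} mod 11.
  i = 1 (α = 9): (9−2)(9−10)(9−8)(9−4) = 7·(−1)·1·5 = −35 ≡ 9, so v_1 = 9^{−1} = 5 (mod 11).
  i = 2 (α = 2): (2−9)(2−10)(2−8)(2−4) = (−7)·(−8)·(−6)·(−2) = 672 ≡ 1, so v_2 = 1^{−1} = 1 (mod 11).
  i = 3 (α = 10): (10−9)(10−2)(10−8)(10−4) = 1·8·2·6 = 96 ≡ 8, so v_3 = 8^{−1} = 7 (mod 11).
  i = 4 (α = 8): (8−9)(8−2)(8−10)(8−4) = (−1)·6·(−2)·4 = 48 ≡ 4, so v_4 = 4^{−1} = 3 (mod 11).
  i = 5 (α = 4): (4−9)(4−2)(4−10)(4−8) = (−5)·2·(−6)·(−4) = −240 ≡ 2, so v_5 = 2^{−1} = 6 (mod 11).
  v = [5, 1, 7, 3, 6].
Step 2: syndromes of r = [5, 0, 9, 4, 5] (all sums mod 11).
  S_0 = Σ v_i r_i = 5·5 + 1·0 + 7·9 + 3·4 + 6·5 = 130 ≡ 9.
  S_1 = Σ v_i α_i r_i = 5·9·5 + 1·2·0 + 7·10·9 + 3·8·4 + 6·4·5 = 1071 ≡ 4.
  α_i^2 mod 11 = [4, 4, 1, 9, 5].
  S_2 = Σ v_i α_i^2 r_i = 5·4·5 + 1·4·0 + 7·1·9 + 3·9·4 + 6·5·5 = 421 ≡ 3.
  S = (9, 4, 3) ≠ 0, so r is not a codeword (an error is present).
Step 3: locate the error. For a single error e at position i, S_ℓ = v_i·e·α_i^ℓ, so α_err = S_1/S_0.
  S_0^{−1} = 9^{−1} = 5 (mod 11), so α_err = 4·5 = 20 ≡ 9 = α_1. Error position i = 1.
  Consistency check: S_2/S_1 = 3·3 = 9 ≡ 9 = α_err ✓ (single-error assumption holds).
Step 4: error magnitude e = S_0/v_1 = S_0·∏_{j≠1}(α_1 − α_j) = 9·9 = 81 ≡ 4 (mod 11).
Step 5: correct position 1: c_1 = r_1 − e = 5 − 4 ≡ 1 (mod 11). Hence c = [1, 0, 9, 4, 5].
  Check: interpolating c through the α_i gives m(x) = 6 + 8·x (degree < 2) with m(α_i) = c_i for every i, so c is indeed a codeword.


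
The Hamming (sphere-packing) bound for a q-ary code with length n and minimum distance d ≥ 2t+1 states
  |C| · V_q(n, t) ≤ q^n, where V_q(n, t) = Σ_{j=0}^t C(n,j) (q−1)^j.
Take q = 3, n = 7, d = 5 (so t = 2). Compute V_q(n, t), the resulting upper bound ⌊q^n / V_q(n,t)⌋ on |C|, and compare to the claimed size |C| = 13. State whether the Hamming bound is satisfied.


V_q(n, t) = 99, q^n = 2187, Hamming bound = 22, |C| = 13 ≤ bound (satisfied).

Step 1: Compute V_q(n, t) = Σ_{j=0}^2 C(n, j) (q−1)^j.
  j = 0: C(7,0)·(2)^0 = 1·1 = 1.
  j = 1: C(7,1)·(2)^1 = 7·2 = 14.
  j = 2: C(7,2)·(2)^2 = 21·4 = 84.
  V_q(n, t) = 1 + 14 + 84 = 99.
Step 2: q^n = 3^7 = 2187.
Step 3: Hamming bound ⌊q^n / V_q(n,t)⌋ = ⌊2187/99⌋ = 22.
Step 4: Compare |C| = 13 to 22: satisfied.
The claimed |C| lies below the Hamming bound.


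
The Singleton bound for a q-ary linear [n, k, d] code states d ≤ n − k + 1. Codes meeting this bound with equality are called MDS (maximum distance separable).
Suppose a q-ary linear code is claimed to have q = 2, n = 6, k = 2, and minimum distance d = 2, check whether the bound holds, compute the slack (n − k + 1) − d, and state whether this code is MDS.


Singleton RHS = n − k + 1 = 5, slack = 3, bound satisfied, not MDS.

Singleton bound: d ≤ n − k + 1.
Here n = 6, k = 2, so n − k + 1 = 5.
Given d = 2, check d ≤ 5: YES.
Slack = (n − k + 1) − d = 3.
The code is NOT MDS (slack = 3 > 0).
Description: the claimed parameters are [6, 2, 2]_2; such a code would be non-MDS.


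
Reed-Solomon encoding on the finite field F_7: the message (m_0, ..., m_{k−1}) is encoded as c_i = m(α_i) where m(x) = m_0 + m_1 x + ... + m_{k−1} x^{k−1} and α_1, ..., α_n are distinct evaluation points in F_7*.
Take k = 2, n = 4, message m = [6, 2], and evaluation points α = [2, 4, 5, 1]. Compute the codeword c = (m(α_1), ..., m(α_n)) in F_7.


c = [3, 0, 2, 1]

Message polynomial: m(x) = 6 + 2·x (mod 7).
For each evaluation point α_i, compute m(α_i) mod 7:
  α_1 = 2: Horner steps 2 → 3, so m(2) = 3.
  α_2 = 4: Horner steps 2 → 0, so m(4) = 0.
  α_3 = 5: Horner steps 2 → 2, so m(5) = 2.
  α_4 = 1: Horner steps 2 → 1, so m(1) = 1.
Codeword c = [3, 0, 2, 1] ∈ F_7^4.


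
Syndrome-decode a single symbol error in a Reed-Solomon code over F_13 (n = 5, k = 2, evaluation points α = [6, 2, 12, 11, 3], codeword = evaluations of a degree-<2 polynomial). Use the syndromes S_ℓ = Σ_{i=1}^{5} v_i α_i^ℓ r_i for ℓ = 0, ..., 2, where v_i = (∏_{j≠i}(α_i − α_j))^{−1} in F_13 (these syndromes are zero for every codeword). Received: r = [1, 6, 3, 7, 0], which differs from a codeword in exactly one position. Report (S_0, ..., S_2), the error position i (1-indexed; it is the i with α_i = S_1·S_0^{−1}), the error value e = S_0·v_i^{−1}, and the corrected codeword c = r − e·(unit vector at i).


S = (6, 12, 11), error at position 2, error magnitude e = 2, c = [1, 4, 3, 7, 0].

Step 1: column multipliers v_i = (∏_{j≠i}(α_i − α_j))^{−1} mod 13.
  i = 1 (α = 6): (6−2)(6−12)(6−11)(6−3) = 4·(−6)·(−5)·3 = 360 ≡ 9, so v_1 = 9^{−1} = 3 (mod 13).
  i = 2 (α = 2): (2−6)(2−12)(2−11)(2−3) = (−4)·(−10)·(−9)·(−1) = 360 ≡ 9, so v_2 = 9^{−1} = 3 (mod 13).
  i = 3 (α = 12): (12−6)(12−2)(12−11)(12−3) = 6·10·1·9 = 540 ≡ 7, so v_3 = 7^{−1} = 2 (mod 13).
  i = 4 (α = 11): (11−6)(11−2)(11−12)(11−3) = 5·9·(−1)·8 = −360 ≡ 4, so v_4 = 4^{−1} = 10 (mod 13).
  i = 5 (α = 3): (3−6)(3−2)(3−12)(3−11) = (−3)·1·(−9)·(−8) = −216 ≡ 5, so v_5 = 5^{−1} = 8 (mod 13).
  v = [3, 3, 2, 10, 8].
Step 2: syndromes of r = [1, 6, 3, 7, 0] (all sums mod 13).
  S_0 = Σ v_i r_i = 3·1 + 3·6 + 2·3 + 10·7 + 8·0 = 97 ≡ 6.
  S_1 = Σ v_i α_i r_i = 3·6·1 + 3·2·6 + 2·12·3 + 10·11·7 + 8·3·0 = 896 ≡ 12.
  α_i^2 mod 13 = [10, 4, 1, 4, 9].
  S_2 = Σ v_i α_i^2 r_i = 3·10·1 + 3·4·6 + 2·1·3 + 10·4·7 + 8·9·0 = 388 ≡ 11.
  S = (6, 12, 11) ≠ 0, so r is not a codeword (an error is present).
Step 3: locate the error. For a single error e at position i, S_ℓ = v_i·e·α_i^ℓ, so α_err = S_1/S_0.
  S_0^{−1} = 6^{−1} = 11 (mod 13), so α_err = 12·11 = 132 ≡ 2 = α_2. Error position i = 2.
  Consistency check: S_2/S_1 = 11·12 = 132 ≡ 2 = α_err ✓ (single-error assumption holds).
Step 4: error magnitude e = S_0/v_2 = S_0·∏_{j≠2}(α_2 − α_j) = 6·9 = 54 ≡ 2 (mod 13).
Step 5: correct position 2: c_2 = r_2 − e = 6 − 2 ≡ 4 (mod 13). Hence c = [1, 4, 3, 7, 0].
  Check: interpolating c through the α_i gives m(x) = 12 + 9·x (degree < 2) with m(α_i) = c_i for every i, so c is indeed a codeword.


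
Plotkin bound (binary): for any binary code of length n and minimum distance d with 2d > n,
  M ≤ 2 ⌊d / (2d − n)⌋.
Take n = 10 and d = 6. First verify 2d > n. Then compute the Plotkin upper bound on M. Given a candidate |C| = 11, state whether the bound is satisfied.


Plotkin bound M ≤ 6; given |C| = 11 > bound (violated).

Check applicability: 2d = 12, n = 10.
2d − n = 2 > 0, so Plotkin applies.
Compute d/(2d−n) = 6/2 ≈ 3.0000.
⌊d/(2d−n)⌋ = 3.
Plotkin bound: M ≤ 2·3 = 6.
Given |C| = 11, check: VIOLATED.
This |C| is above the Plotkin bound, so no binary code with n = 10, d = 6 and 11 codewords exists.


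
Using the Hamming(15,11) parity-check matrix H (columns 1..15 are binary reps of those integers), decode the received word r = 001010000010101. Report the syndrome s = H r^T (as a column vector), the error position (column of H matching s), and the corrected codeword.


s = (1, 1, 1, 1)^T, error position = 15, corrected codeword c = 001010000010100

Compute s = H r^T mod 2 one row at a time:
  s_1 = 0 + 0 + 0 + 1 + 0 + 1 + 0 + 1 = 3 ≡ 1 (mod 2).
  s_2 = 0 + 1 + 0 + 0 + 0 + 1 + 0 + 1 = 3 ≡ 1 (mod 2).
  s_3 = 0 + 1 + 0 + 0 + 0 + 1 + 0 + 1 = 3 ≡ 1 (mod 2).
  s_4 = 0 + 1 + 1 + 0 + 0 + 1 + 1 + 1 = 5 ≡ 1 (mod 2).
s = (1, 1, 1, 1)^T — this equals column 15 of H (binary 1111), so error is at position 15.
Correct: flip bit 15 of r = 001010000010101 to get c = 001010000010100.


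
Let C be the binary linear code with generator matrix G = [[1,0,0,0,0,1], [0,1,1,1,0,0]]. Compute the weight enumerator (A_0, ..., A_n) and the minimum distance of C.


Weight distribution: A_0 = 1, A_2 = 1, A_3 = 1, A_5 = 1. Minimum distance d = 2.

Enumerate all 2^2 = 4 messages m ∈ F_2^2.
For each, compute codeword c = mG in F_2^6, then tally its weight.
  m = 00 → c = 000000, weight = 0.
  m = 10 → c = 100001, weight = 2.
  m = 01 → c = 011100, weight = 3.
  m = 11 → c = 111101, weight = 5.
Tally weights:
  weight 0: 1 codewords.
  weight 2: 1 codewords.
  weight 3: 1 codewords.
  weight 5: 1 codewords.
Minimum distance d = smallest w > 0 with A_w > 0 = 2.
Sanity: Σ A_w = 4 = 2^2 = 4 ✓.


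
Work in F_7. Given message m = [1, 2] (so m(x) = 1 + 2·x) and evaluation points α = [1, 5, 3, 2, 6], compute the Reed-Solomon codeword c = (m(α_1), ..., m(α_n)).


c = [3, 4, 0, 5, 6]

Message polynomial: m(x) = 1 + 2·x (mod 7).
For each evaluation point α_i, compute m(α_i) mod 7:
  α_1 = 1: Horner steps 2 → 3, so m(1) = 3.
  α_2 = 5: Horner steps 2 → 4, so m(5) = 4.
  α_3 = 3: Horner steps 2 → 0, so m(3) = 0.
  α_4 = 2: Horner steps 2 → 5, so m(2) = 5.
  α_5 = 6: Horner steps 2 → 6, so m(6) = 6.
Codeword c = [3, 4, 0, 5, 6] ∈ F_7^5.


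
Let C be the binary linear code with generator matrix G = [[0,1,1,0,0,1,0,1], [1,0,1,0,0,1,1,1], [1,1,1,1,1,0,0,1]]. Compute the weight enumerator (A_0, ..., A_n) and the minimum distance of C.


Weight distribution: A_0 = 1, A_3 = 1, A_4 = 2, A_5 = 3, A_6 = 1. Minimum distance d = 3.

Enumerate all 2^3 = 8 messages m ∈ F_2^3.
For each, compute codeword c = mG in F_2^8, then tally its weight.
  m = 000 → c = 00000000, weight = 0.
  m = 100 → c = 01100101, weight = 4.
  m = 010 → c = 10100111, weight = 5.
  m = 110 → c = 11000010, weight = 3.
  m = 001 → c = 11111001, weight = 6.
  m = 101 → c = 10011100, weight = 4.
  m = 011 → c = 01011110, weight = 5.
  m = 111 → c = 00111011, weight = 5.
Tally weights:
  weight 0: 1 codewords.
  weight 3: 1 codewords.
  weight 4: 2 codewords.
  weight 5: 3 codewords.
  weight 6: 1 codewords.
Minimum distance d = smallest w > 0 with A_w > 0 = 3.
Sanity: Σ A_w = 8 = 2^3 = 8 ✓.


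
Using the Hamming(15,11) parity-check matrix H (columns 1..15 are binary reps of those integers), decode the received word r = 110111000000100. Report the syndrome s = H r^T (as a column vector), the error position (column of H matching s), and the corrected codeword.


s = (1, 0, 0, 1)^T, error position = 9, corrected codeword c = 110111001000100

Compute s = H r^T mod 2 one row at a time:
  s_1 = 0 + 0 + 0 + 0 + 0 + 1 + 0 + 0 = 1 ≡ 1 (mod 2).
  s_2 = 1 + 1 + 1 + 0 + 0 + 1 + 0 + 0 = 4 ≡ 0 (mod 2).
  s_3 = 1 + 0 + 1 + 0 + 0 + 0 + 0 + 0 = 2 ≡ 0 (mod 2).
  s_4 = 1 + 0 + 1 + 0 + 0 + 0 + 1 + 0 = 3 ≡ 1 (mod 2).
s = (1, 0, 0, 1)^T — this equals column 9 of H (binary 1001), so error is at position 9.
Correct: flip bit 9 of r = 110111000000100 to get c = 110111001000100.


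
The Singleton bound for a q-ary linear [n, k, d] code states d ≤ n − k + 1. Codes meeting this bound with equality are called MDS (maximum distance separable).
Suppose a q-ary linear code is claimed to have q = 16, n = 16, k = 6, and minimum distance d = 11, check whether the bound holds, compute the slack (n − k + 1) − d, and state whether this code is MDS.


Singleton RHS = n − k + 1 = 11, slack = 0, bound satisfied, MDS.

Singleton bound: d ≤ n − k + 1.
Here n = 16, k = 6, so n − k + 1 = 11.
Given d = 11, check d ≤ 11: YES.
Slack = (n − k + 1) − d = 0.
The code is MDS (slack = 0).
Description: the claimed parameters are [16, 6, 11]_16; such a code would be MDS (meets Singleton bound).


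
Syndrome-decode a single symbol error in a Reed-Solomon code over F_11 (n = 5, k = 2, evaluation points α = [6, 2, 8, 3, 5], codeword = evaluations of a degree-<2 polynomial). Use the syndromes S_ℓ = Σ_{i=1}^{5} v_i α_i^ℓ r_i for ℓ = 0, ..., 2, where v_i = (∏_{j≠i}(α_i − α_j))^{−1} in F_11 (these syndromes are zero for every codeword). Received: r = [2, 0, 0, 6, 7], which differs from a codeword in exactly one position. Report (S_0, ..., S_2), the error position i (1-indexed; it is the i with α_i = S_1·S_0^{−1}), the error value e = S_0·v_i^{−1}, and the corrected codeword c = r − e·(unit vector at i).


S = (2, 5, 7), error at position 3, error magnitude e = 8, c = [2, 0, 3, 6, 7].

Step 1: column multipliers v_i = (∏_{j≠i}(α_i − α_j))^{−1} mod 11.
  i = 1 (α = 6): (6−2)(6−8)(6−3)(6−5) = 4·(−2)·3·1 = −24 ≡ 9, so v_1 = 9^{−1} = 5 (mod 11).
  i = 2 (α = 2): (2−6)(2−8)(2−3)(2−5) = (−4)·(−6)·(−1)·(−3) = 72 ≡ 6, so v_2 = 6^{−1} = 2 (mod 11).
  i = 3 (α = 8): (8−6)(8−2)(8−3)(8−5) = 2·6·5·3 = 180 ≡ 4, so v_3 = 4^{−1} = 3 (mod 11).
  i = 4 (α = 3): (3−6)(3−2)(3−8)(3−5) = (−3)·1·(−5)·(−2) = −30 ≡ 3, so v_4 = 3^{−1} = 4 (mod 11).
  i = 5 (α = 5): (5−6)(5−2)(5−8)(5−3) = (−1)·3·(−3)·2 = 18 ≡ 7, so v_5 = 7^{−1} = 8 (mod 11).
  v = [5, 2, 3, 4, 8].
Step 2: syndromes of r = [2, 0, 0, 6, 7] (all sums mod 11).
  S_0 = Σ v_i r_i = 5·2 + 2·0 + 3·0 + 4·6 + 8·7 = 90 ≡ 2.
  S_1 = Σ v_i α_i r_i = 5·6·2 + 2·2·0 + 3·8·0 + 4·3·6 + 8·5·7 = 412 ≡ 5.
  α_i^2 mod 11 = [3, 4, 9, 9, 3].
  S_2 = Σ v_i α_i^2 r_i = 5·3·2 + 2·4·0 + 3·9·0 + 4·9·6 + 8·3·7 = 414 ≡ 7.
  S = (2, 5, 7) ≠ 0, so r is not a codeword (an error is present).
Step 3: locate the error. For a single error e at position i, S_ℓ = v_i·e·α_i^ℓ, so α_err = S_1/S_0.
  S_0^{−1} = 2^{−1} = 6 (mod 11), so α_err = 5·6 = 30 ≡ 8 = α_3. Error position i = 3.
  Consistency check: S_2/S_1 = 7·9 = 63 ≡ 8 = α_err ✓ (single-error assumption holds).
Step 4: error magnitude e = S_0/v_3 = S_0·∏_{j≠3}(α_3 − α_j) = 2·4 = 8 ≡ 8 (mod 11).
Step 5: correct position 3: c_3 = r_3 − e = 0 − 8 ≡ 3 (mod 11). Hence c = [2, 0, 3, 6, 7].
  Check: interpolating c through the α_i gives m(x) = 10 + 6·x (degree < 2) with m(α_i) = c_i for every i, so c is indeed a codeword.


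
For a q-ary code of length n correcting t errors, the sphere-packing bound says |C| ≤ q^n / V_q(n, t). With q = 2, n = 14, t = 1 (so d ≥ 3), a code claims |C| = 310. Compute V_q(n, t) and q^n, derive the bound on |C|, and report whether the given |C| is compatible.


V_q(n, t) = 15, q^n = 16384, Hamming bound = 1092, |C| = 310 ≤ bound (satisfied).

Step 1: Compute V_q(n, t) = Σ_{j=0}^1 C(n, j) (q−1)^j.
  j = 0: C(14,0)·(1)^0 = 1·1 = 1.
  j = 1: C(14,1)·(1)^1 = 14·1 = 14.
  V_q(n, t) = 1 + 14 = 15.
Step 2: q^n = 2^14 = 16384.
Step 3: Hamming bound ⌊q^n / V_q(n,t)⌋ = ⌊16384/15⌋ = 1092.
Step 4: Compare |C| = 310 to 1092: satisfied.
The claimed |C| lies below the Hamming bound.


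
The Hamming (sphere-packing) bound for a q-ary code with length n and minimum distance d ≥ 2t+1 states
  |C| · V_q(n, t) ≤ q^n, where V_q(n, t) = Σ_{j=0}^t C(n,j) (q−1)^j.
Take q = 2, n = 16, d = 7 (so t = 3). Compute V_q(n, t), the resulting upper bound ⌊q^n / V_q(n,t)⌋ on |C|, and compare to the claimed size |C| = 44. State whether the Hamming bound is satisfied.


V_q(n, t) = 697, q^n = 65536, Hamming bound = 94, |C| = 44 ≤ bound (satisfied).

Step 1: Compute V_q(n, t) = Σ_{j=0}^3 C(n, j) (q−1)^j.
  j = 0: C(16,0)·(1)^0 = 1·1 = 1.
  j = 1: C(16,1)·(1)^1 = 16·1 = 16.
  j = 2: C(16,2)·(1)^2 = 120·1 = 120.
  j = 3: C(16,3)·(1)^3 = 560·1 = 560.
  V_q(n, t) = 1 + 16 + 120 + 560 = 697.
Step 2: q^n = 2^16 = 65536.
Step 3: Hamming bound ⌊q^n / V_q(n,t)⌋ = ⌊65536/697⌋ = 94.
Step 4: Compare |C| = 44 to 94: satisfied.
The claimed |C| lies below the Hamming bound.


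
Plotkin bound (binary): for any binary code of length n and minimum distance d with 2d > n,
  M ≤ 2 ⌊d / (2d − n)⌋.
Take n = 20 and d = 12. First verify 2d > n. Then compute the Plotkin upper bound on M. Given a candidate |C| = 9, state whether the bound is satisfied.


Plotkin bound M ≤ 6; given |C| = 9 > bound (violated).

Check applicability: 2d = 24, n = 20.
2d − n = 4 > 0, so Plotkin applies.
Compute d/(2d−n) = 12/4 ≈ 3.0000.
⌊d/(2d−n)⌋ = 3.
Plotkin bound: M ≤ 2·3 = 6.
Given |C| = 9, check: VIOLATED.
This |C| is above the Plotkin bound, so no binary code with n = 20, d = 12 and 9 codewords exists.
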